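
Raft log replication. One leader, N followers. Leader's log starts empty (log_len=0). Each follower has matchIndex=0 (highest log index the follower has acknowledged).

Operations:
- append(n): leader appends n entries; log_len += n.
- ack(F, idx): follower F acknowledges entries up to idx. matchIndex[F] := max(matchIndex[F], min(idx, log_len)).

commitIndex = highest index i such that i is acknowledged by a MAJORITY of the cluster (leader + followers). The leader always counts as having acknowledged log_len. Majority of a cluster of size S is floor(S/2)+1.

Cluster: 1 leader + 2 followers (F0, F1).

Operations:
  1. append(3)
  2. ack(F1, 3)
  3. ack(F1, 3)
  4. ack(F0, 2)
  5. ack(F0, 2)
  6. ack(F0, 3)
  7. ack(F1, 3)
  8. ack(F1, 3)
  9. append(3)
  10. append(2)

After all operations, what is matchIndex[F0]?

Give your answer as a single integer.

Op 1: append 3 -> log_len=3
Op 2: F1 acks idx 3 -> match: F0=0 F1=3; commitIndex=3
Op 3: F1 acks idx 3 -> match: F0=0 F1=3; commitIndex=3
Op 4: F0 acks idx 2 -> match: F0=2 F1=3; commitIndex=3
Op 5: F0 acks idx 2 -> match: F0=2 F1=3; commitIndex=3
Op 6: F0 acks idx 3 -> match: F0=3 F1=3; commitIndex=3
Op 7: F1 acks idx 3 -> match: F0=3 F1=3; commitIndex=3
Op 8: F1 acks idx 3 -> match: F0=3 F1=3; commitIndex=3
Op 9: append 3 -> log_len=6
Op 10: append 2 -> log_len=8

Answer: 3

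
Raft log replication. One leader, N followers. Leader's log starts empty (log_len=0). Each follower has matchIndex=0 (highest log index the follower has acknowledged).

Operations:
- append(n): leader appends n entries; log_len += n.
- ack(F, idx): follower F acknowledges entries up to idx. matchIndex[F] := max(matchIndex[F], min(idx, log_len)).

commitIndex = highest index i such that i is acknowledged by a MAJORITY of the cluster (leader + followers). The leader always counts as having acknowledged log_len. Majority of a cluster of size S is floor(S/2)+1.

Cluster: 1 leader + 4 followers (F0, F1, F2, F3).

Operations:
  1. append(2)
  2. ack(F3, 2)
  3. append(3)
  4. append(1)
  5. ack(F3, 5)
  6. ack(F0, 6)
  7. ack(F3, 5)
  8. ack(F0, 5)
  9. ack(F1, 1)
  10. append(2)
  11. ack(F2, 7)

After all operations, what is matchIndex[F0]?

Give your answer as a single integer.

Answer: 6

Derivation:
Op 1: append 2 -> log_len=2
Op 2: F3 acks idx 2 -> match: F0=0 F1=0 F2=0 F3=2; commitIndex=0
Op 3: append 3 -> log_len=5
Op 4: append 1 -> log_len=6
Op 5: F3 acks idx 5 -> match: F0=0 F1=0 F2=0 F3=5; commitIndex=0
Op 6: F0 acks idx 6 -> match: F0=6 F1=0 F2=0 F3=5; commitIndex=5
Op 7: F3 acks idx 5 -> match: F0=6 F1=0 F2=0 F3=5; commitIndex=5
Op 8: F0 acks idx 5 -> match: F0=6 F1=0 F2=0 F3=5; commitIndex=5
Op 9: F1 acks idx 1 -> match: F0=6 F1=1 F2=0 F3=5; commitIndex=5
Op 10: append 2 -> log_len=8
Op 11: F2 acks idx 7 -> match: F0=6 F1=1 F2=7 F3=5; commitIndex=6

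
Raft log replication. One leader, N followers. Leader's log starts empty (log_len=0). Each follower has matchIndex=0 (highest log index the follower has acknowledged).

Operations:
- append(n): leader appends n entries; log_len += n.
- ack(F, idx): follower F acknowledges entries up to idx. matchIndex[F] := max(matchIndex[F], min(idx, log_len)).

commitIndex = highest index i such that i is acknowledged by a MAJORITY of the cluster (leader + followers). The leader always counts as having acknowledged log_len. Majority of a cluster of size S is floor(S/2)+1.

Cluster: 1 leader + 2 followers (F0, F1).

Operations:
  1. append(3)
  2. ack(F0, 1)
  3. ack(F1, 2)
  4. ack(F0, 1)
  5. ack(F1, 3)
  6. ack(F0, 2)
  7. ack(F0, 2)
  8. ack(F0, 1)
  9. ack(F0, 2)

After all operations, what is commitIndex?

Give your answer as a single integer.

Answer: 3

Derivation:
Op 1: append 3 -> log_len=3
Op 2: F0 acks idx 1 -> match: F0=1 F1=0; commitIndex=1
Op 3: F1 acks idx 2 -> match: F0=1 F1=2; commitIndex=2
Op 4: F0 acks idx 1 -> match: F0=1 F1=2; commitIndex=2
Op 5: F1 acks idx 3 -> match: F0=1 F1=3; commitIndex=3
Op 6: F0 acks idx 2 -> match: F0=2 F1=3; commitIndex=3
Op 7: F0 acks idx 2 -> match: F0=2 F1=3; commitIndex=3
Op 8: F0 acks idx 1 -> match: F0=2 F1=3; commitIndex=3
Op 9: F0 acks idx 2 -> match: F0=2 F1=3; commitIndex=3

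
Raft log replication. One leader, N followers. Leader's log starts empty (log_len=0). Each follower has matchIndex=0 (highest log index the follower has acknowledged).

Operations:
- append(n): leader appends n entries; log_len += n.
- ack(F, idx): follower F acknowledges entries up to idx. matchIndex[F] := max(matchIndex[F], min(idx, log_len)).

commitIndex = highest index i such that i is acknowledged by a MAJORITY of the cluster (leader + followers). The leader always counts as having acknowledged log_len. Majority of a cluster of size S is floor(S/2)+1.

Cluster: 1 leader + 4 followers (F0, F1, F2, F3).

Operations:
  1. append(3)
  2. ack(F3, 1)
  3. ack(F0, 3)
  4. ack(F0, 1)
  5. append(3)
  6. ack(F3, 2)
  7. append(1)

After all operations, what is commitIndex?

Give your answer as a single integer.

Answer: 2

Derivation:
Op 1: append 3 -> log_len=3
Op 2: F3 acks idx 1 -> match: F0=0 F1=0 F2=0 F3=1; commitIndex=0
Op 3: F0 acks idx 3 -> match: F0=3 F1=0 F2=0 F3=1; commitIndex=1
Op 4: F0 acks idx 1 -> match: F0=3 F1=0 F2=0 F3=1; commitIndex=1
Op 5: append 3 -> log_len=6
Op 6: F3 acks idx 2 -> match: F0=3 F1=0 F2=0 F3=2; commitIndex=2
Op 7: append 1 -> log_len=7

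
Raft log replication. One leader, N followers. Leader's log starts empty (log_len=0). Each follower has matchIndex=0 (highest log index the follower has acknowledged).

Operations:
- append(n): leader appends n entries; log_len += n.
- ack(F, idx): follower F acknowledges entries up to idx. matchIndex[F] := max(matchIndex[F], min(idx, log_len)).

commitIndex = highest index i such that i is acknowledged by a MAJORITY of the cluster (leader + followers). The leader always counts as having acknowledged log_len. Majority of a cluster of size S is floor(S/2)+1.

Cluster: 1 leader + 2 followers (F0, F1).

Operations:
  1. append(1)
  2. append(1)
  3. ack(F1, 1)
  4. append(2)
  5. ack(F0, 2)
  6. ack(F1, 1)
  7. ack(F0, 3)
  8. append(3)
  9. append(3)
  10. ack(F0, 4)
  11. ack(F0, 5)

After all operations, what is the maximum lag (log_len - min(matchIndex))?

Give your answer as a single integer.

Answer: 9

Derivation:
Op 1: append 1 -> log_len=1
Op 2: append 1 -> log_len=2
Op 3: F1 acks idx 1 -> match: F0=0 F1=1; commitIndex=1
Op 4: append 2 -> log_len=4
Op 5: F0 acks idx 2 -> match: F0=2 F1=1; commitIndex=2
Op 6: F1 acks idx 1 -> match: F0=2 F1=1; commitIndex=2
Op 7: F0 acks idx 3 -> match: F0=3 F1=1; commitIndex=3
Op 8: append 3 -> log_len=7
Op 9: append 3 -> log_len=10
Op 10: F0 acks idx 4 -> match: F0=4 F1=1; commitIndex=4
Op 11: F0 acks idx 5 -> match: F0=5 F1=1; commitIndex=5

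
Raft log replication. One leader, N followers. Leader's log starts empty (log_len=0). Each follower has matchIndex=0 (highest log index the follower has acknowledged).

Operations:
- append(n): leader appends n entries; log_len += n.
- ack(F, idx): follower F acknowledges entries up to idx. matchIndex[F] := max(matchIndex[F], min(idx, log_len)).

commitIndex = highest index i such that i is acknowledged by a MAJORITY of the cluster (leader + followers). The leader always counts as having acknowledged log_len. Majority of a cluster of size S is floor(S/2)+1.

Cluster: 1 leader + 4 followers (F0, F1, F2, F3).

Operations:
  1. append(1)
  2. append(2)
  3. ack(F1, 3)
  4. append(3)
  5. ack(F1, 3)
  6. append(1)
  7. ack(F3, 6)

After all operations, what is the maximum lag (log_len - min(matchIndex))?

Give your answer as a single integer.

Op 1: append 1 -> log_len=1
Op 2: append 2 -> log_len=3
Op 3: F1 acks idx 3 -> match: F0=0 F1=3 F2=0 F3=0; commitIndex=0
Op 4: append 3 -> log_len=6
Op 5: F1 acks idx 3 -> match: F0=0 F1=3 F2=0 F3=0; commitIndex=0
Op 6: append 1 -> log_len=7
Op 7: F3 acks idx 6 -> match: F0=0 F1=3 F2=0 F3=6; commitIndex=3

Answer: 7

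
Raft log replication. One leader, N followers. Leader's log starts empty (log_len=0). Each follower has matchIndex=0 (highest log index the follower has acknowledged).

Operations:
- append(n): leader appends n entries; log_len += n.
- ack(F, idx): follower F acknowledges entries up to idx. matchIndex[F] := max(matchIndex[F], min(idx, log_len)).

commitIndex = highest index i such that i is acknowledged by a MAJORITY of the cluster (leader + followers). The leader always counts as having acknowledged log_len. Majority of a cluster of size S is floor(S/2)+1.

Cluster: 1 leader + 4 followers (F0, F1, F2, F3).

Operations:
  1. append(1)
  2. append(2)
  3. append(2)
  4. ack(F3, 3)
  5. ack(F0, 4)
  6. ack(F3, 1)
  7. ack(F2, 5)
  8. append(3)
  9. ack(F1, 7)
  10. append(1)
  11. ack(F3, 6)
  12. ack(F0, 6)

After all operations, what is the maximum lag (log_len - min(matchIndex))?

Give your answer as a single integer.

Answer: 4

Derivation:
Op 1: append 1 -> log_len=1
Op 2: append 2 -> log_len=3
Op 3: append 2 -> log_len=5
Op 4: F3 acks idx 3 -> match: F0=0 F1=0 F2=0 F3=3; commitIndex=0
Op 5: F0 acks idx 4 -> match: F0=4 F1=0 F2=0 F3=3; commitIndex=3
Op 6: F3 acks idx 1 -> match: F0=4 F1=0 F2=0 F3=3; commitIndex=3
Op 7: F2 acks idx 5 -> match: F0=4 F1=0 F2=5 F3=3; commitIndex=4
Op 8: append 3 -> log_len=8
Op 9: F1 acks idx 7 -> match: F0=4 F1=7 F2=5 F3=3; commitIndex=5
Op 10: append 1 -> log_len=9
Op 11: F3 acks idx 6 -> match: F0=4 F1=7 F2=5 F3=6; commitIndex=6
Op 12: F0 acks idx 6 -> match: F0=6 F1=7 F2=5 F3=6; commitIndex=6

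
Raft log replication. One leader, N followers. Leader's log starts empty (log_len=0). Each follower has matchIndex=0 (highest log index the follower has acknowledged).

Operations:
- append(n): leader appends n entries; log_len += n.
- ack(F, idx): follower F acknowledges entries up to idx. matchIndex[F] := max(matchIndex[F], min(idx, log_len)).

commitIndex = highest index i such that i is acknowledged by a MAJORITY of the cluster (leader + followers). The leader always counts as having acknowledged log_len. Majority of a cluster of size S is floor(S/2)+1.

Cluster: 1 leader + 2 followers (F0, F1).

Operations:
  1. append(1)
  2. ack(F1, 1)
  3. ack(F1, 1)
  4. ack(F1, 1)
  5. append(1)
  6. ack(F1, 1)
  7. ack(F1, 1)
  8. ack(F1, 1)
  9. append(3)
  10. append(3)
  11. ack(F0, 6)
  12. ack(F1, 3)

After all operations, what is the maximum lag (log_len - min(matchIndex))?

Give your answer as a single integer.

Op 1: append 1 -> log_len=1
Op 2: F1 acks idx 1 -> match: F0=0 F1=1; commitIndex=1
Op 3: F1 acks idx 1 -> match: F0=0 F1=1; commitIndex=1
Op 4: F1 acks idx 1 -> match: F0=0 F1=1; commitIndex=1
Op 5: append 1 -> log_len=2
Op 6: F1 acks idx 1 -> match: F0=0 F1=1; commitIndex=1
Op 7: F1 acks idx 1 -> match: F0=0 F1=1; commitIndex=1
Op 8: F1 acks idx 1 -> match: F0=0 F1=1; commitIndex=1
Op 9: append 3 -> log_len=5
Op 10: append 3 -> log_len=8
Op 11: F0 acks idx 6 -> match: F0=6 F1=1; commitIndex=6
Op 12: F1 acks idx 3 -> match: F0=6 F1=3; commitIndex=6

Answer: 5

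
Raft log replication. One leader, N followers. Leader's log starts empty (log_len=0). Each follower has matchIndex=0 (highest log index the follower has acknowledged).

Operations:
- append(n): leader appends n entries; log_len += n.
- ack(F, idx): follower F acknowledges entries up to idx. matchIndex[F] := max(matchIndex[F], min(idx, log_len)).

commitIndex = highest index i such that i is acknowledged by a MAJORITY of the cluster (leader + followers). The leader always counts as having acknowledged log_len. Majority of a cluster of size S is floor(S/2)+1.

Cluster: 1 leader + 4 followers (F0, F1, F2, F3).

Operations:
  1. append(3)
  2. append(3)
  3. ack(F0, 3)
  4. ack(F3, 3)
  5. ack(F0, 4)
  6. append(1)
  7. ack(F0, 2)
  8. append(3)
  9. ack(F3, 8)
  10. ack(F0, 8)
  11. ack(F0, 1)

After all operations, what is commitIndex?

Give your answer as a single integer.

Answer: 8

Derivation:
Op 1: append 3 -> log_len=3
Op 2: append 3 -> log_len=6
Op 3: F0 acks idx 3 -> match: F0=3 F1=0 F2=0 F3=0; commitIndex=0
Op 4: F3 acks idx 3 -> match: F0=3 F1=0 F2=0 F3=3; commitIndex=3
Op 5: F0 acks idx 4 -> match: F0=4 F1=0 F2=0 F3=3; commitIndex=3
Op 6: append 1 -> log_len=7
Op 7: F0 acks idx 2 -> match: F0=4 F1=0 F2=0 F3=3; commitIndex=3
Op 8: append 3 -> log_len=10
Op 9: F3 acks idx 8 -> match: F0=4 F1=0 F2=0 F3=8; commitIndex=4
Op 10: F0 acks idx 8 -> match: F0=8 F1=0 F2=0 F3=8; commitIndex=8
Op 11: F0 acks idx 1 -> match: F0=8 F1=0 F2=0 F3=8; commitIndex=8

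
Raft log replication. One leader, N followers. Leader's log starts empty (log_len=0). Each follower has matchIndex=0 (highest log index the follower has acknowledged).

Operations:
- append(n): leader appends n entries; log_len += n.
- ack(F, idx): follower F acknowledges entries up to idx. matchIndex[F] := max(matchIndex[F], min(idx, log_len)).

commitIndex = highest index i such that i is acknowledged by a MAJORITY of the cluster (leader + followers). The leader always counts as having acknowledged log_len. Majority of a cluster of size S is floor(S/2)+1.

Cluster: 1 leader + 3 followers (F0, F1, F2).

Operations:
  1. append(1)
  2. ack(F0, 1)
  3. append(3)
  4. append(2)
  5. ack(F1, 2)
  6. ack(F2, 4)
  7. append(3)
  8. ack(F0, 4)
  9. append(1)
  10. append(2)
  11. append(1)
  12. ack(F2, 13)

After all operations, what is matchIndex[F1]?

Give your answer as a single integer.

Op 1: append 1 -> log_len=1
Op 2: F0 acks idx 1 -> match: F0=1 F1=0 F2=0; commitIndex=0
Op 3: append 3 -> log_len=4
Op 4: append 2 -> log_len=6
Op 5: F1 acks idx 2 -> match: F0=1 F1=2 F2=0; commitIndex=1
Op 6: F2 acks idx 4 -> match: F0=1 F1=2 F2=4; commitIndex=2
Op 7: append 3 -> log_len=9
Op 8: F0 acks idx 4 -> match: F0=4 F1=2 F2=4; commitIndex=4
Op 9: append 1 -> log_len=10
Op 10: append 2 -> log_len=12
Op 11: append 1 -> log_len=13
Op 12: F2 acks idx 13 -> match: F0=4 F1=2 F2=13; commitIndex=4

Answer: 2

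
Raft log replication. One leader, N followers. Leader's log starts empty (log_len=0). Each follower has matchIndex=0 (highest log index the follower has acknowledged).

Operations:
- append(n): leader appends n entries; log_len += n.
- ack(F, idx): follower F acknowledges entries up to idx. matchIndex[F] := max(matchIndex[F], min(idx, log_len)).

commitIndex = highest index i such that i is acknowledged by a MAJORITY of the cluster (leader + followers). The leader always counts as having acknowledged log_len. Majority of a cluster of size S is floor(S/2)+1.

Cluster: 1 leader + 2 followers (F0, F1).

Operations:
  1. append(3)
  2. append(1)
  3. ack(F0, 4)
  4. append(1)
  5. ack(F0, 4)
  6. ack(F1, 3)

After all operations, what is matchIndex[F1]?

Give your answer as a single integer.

Answer: 3

Derivation:
Op 1: append 3 -> log_len=3
Op 2: append 1 -> log_len=4
Op 3: F0 acks idx 4 -> match: F0=4 F1=0; commitIndex=4
Op 4: append 1 -> log_len=5
Op 5: F0 acks idx 4 -> match: F0=4 F1=0; commitIndex=4
Op 6: F1 acks idx 3 -> match: F0=4 F1=3; commitIndex=4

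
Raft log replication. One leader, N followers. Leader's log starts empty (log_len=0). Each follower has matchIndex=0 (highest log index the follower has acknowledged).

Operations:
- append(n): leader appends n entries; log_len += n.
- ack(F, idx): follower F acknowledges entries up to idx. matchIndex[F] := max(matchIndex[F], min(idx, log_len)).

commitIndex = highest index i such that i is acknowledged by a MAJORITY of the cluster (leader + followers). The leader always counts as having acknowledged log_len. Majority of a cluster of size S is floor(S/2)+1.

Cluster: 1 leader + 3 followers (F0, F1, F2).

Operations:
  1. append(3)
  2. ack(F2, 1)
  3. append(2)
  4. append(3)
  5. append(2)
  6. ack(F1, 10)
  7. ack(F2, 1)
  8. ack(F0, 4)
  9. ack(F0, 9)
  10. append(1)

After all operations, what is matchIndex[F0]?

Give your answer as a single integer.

Op 1: append 3 -> log_len=3
Op 2: F2 acks idx 1 -> match: F0=0 F1=0 F2=1; commitIndex=0
Op 3: append 2 -> log_len=5
Op 4: append 3 -> log_len=8
Op 5: append 2 -> log_len=10
Op 6: F1 acks idx 10 -> match: F0=0 F1=10 F2=1; commitIndex=1
Op 7: F2 acks idx 1 -> match: F0=0 F1=10 F2=1; commitIndex=1
Op 8: F0 acks idx 4 -> match: F0=4 F1=10 F2=1; commitIndex=4
Op 9: F0 acks idx 9 -> match: F0=9 F1=10 F2=1; commitIndex=9
Op 10: append 1 -> log_len=11

Answer: 9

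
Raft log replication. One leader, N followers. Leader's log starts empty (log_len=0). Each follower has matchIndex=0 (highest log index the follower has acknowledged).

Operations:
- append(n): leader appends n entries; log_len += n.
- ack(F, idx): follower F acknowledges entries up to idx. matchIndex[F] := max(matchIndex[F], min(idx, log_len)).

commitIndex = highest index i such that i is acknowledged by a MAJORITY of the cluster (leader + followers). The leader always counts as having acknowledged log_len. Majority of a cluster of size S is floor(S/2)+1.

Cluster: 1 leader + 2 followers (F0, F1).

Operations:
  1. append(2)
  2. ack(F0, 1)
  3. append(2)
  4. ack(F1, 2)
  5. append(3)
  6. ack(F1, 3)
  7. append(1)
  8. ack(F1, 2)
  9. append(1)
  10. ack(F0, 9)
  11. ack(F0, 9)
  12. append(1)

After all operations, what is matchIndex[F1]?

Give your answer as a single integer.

Op 1: append 2 -> log_len=2
Op 2: F0 acks idx 1 -> match: F0=1 F1=0; commitIndex=1
Op 3: append 2 -> log_len=4
Op 4: F1 acks idx 2 -> match: F0=1 F1=2; commitIndex=2
Op 5: append 3 -> log_len=7
Op 6: F1 acks idx 3 -> match: F0=1 F1=3; commitIndex=3
Op 7: append 1 -> log_len=8
Op 8: F1 acks idx 2 -> match: F0=1 F1=3; commitIndex=3
Op 9: append 1 -> log_len=9
Op 10: F0 acks idx 9 -> match: F0=9 F1=3; commitIndex=9
Op 11: F0 acks idx 9 -> match: F0=9 F1=3; commitIndex=9
Op 12: append 1 -> log_len=10

Answer: 3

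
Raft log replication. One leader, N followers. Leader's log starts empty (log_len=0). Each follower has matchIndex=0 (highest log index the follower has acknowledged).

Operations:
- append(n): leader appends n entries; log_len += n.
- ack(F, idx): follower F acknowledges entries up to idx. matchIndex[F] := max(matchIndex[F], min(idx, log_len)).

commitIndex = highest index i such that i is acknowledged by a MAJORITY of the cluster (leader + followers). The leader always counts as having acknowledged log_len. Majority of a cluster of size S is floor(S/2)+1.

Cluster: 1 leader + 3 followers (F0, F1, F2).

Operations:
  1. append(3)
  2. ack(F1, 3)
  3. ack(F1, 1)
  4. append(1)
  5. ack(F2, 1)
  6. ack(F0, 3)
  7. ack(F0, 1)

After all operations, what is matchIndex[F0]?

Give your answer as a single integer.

Op 1: append 3 -> log_len=3
Op 2: F1 acks idx 3 -> match: F0=0 F1=3 F2=0; commitIndex=0
Op 3: F1 acks idx 1 -> match: F0=0 F1=3 F2=0; commitIndex=0
Op 4: append 1 -> log_len=4
Op 5: F2 acks idx 1 -> match: F0=0 F1=3 F2=1; commitIndex=1
Op 6: F0 acks idx 3 -> match: F0=3 F1=3 F2=1; commitIndex=3
Op 7: F0 acks idx 1 -> match: F0=3 F1=3 F2=1; commitIndex=3

Answer: 3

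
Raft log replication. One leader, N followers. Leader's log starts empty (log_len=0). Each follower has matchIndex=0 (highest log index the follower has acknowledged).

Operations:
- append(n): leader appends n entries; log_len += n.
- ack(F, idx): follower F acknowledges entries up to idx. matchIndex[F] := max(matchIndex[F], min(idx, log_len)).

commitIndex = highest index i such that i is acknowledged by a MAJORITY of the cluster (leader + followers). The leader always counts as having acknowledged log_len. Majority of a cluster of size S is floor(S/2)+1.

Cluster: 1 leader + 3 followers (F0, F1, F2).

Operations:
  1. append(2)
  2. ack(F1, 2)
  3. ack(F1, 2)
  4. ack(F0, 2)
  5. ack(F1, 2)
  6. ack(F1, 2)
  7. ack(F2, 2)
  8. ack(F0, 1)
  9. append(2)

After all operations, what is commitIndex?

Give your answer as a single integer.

Op 1: append 2 -> log_len=2
Op 2: F1 acks idx 2 -> match: F0=0 F1=2 F2=0; commitIndex=0
Op 3: F1 acks idx 2 -> match: F0=0 F1=2 F2=0; commitIndex=0
Op 4: F0 acks idx 2 -> match: F0=2 F1=2 F2=0; commitIndex=2
Op 5: F1 acks idx 2 -> match: F0=2 F1=2 F2=0; commitIndex=2
Op 6: F1 acks idx 2 -> match: F0=2 F1=2 F2=0; commitIndex=2
Op 7: F2 acks idx 2 -> match: F0=2 F1=2 F2=2; commitIndex=2
Op 8: F0 acks idx 1 -> match: F0=2 F1=2 F2=2; commitIndex=2
Op 9: append 2 -> log_len=4

Answer: 2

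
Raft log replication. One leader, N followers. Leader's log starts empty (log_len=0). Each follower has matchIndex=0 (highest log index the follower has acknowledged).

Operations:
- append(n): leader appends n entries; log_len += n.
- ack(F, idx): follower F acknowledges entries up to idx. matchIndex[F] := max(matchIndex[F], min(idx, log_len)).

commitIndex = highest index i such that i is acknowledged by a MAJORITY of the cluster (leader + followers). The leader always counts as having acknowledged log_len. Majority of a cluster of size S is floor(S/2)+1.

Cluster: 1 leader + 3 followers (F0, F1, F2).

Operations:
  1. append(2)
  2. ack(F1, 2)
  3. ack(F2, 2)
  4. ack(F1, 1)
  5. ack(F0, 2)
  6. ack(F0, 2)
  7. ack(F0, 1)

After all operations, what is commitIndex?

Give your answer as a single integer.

Op 1: append 2 -> log_len=2
Op 2: F1 acks idx 2 -> match: F0=0 F1=2 F2=0; commitIndex=0
Op 3: F2 acks idx 2 -> match: F0=0 F1=2 F2=2; commitIndex=2
Op 4: F1 acks idx 1 -> match: F0=0 F1=2 F2=2; commitIndex=2
Op 5: F0 acks idx 2 -> match: F0=2 F1=2 F2=2; commitIndex=2
Op 6: F0 acks idx 2 -> match: F0=2 F1=2 F2=2; commitIndex=2
Op 7: F0 acks idx 1 -> match: F0=2 F1=2 F2=2; commitIndex=2

Answer: 2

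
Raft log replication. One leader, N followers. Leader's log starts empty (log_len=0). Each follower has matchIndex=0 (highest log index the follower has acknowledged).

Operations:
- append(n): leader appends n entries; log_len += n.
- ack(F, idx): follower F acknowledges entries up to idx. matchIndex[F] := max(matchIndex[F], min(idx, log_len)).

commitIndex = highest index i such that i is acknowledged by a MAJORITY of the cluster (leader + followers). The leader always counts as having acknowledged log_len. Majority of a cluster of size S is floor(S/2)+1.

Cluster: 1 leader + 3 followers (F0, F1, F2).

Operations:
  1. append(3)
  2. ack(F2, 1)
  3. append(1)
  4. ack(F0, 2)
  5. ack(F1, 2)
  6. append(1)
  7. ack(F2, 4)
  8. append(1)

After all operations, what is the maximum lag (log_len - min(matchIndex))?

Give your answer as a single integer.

Answer: 4

Derivation:
Op 1: append 3 -> log_len=3
Op 2: F2 acks idx 1 -> match: F0=0 F1=0 F2=1; commitIndex=0
Op 3: append 1 -> log_len=4
Op 4: F0 acks idx 2 -> match: F0=2 F1=0 F2=1; commitIndex=1
Op 5: F1 acks idx 2 -> match: F0=2 F1=2 F2=1; commitIndex=2
Op 6: append 1 -> log_len=5
Op 7: F2 acks idx 4 -> match: F0=2 F1=2 F2=4; commitIndex=2
Op 8: append 1 -> log_len=6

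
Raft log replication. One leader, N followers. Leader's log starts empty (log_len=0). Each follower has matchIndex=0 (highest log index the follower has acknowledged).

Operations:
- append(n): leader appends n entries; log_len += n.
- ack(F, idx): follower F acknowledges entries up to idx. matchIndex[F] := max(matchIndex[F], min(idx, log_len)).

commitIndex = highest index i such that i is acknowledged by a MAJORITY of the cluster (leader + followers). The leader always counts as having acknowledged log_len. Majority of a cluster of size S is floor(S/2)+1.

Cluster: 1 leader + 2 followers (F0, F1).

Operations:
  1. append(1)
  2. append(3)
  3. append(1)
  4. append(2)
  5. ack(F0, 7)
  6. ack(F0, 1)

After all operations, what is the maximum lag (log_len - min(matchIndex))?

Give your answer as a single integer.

Op 1: append 1 -> log_len=1
Op 2: append 3 -> log_len=4
Op 3: append 1 -> log_len=5
Op 4: append 2 -> log_len=7
Op 5: F0 acks idx 7 -> match: F0=7 F1=0; commitIndex=7
Op 6: F0 acks idx 1 -> match: F0=7 F1=0; commitIndex=7

Answer: 7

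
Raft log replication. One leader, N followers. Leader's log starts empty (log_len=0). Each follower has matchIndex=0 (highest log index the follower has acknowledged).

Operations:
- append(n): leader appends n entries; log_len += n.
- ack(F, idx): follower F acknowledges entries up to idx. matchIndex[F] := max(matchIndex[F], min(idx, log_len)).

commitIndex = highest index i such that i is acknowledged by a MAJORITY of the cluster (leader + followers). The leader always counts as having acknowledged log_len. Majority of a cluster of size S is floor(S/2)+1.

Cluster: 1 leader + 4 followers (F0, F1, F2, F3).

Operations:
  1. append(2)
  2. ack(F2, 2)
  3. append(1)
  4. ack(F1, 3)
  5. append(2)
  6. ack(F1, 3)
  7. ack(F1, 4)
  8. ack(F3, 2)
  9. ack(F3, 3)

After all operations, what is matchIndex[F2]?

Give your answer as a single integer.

Answer: 2

Derivation:
Op 1: append 2 -> log_len=2
Op 2: F2 acks idx 2 -> match: F0=0 F1=0 F2=2 F3=0; commitIndex=0
Op 3: append 1 -> log_len=3
Op 4: F1 acks idx 3 -> match: F0=0 F1=3 F2=2 F3=0; commitIndex=2
Op 5: append 2 -> log_len=5
Op 6: F1 acks idx 3 -> match: F0=0 F1=3 F2=2 F3=0; commitIndex=2
Op 7: F1 acks idx 4 -> match: F0=0 F1=4 F2=2 F3=0; commitIndex=2
Op 8: F3 acks idx 2 -> match: F0=0 F1=4 F2=2 F3=2; commitIndex=2
Op 9: F3 acks idx 3 -> match: F0=0 F1=4 F2=2 F3=3; commitIndex=3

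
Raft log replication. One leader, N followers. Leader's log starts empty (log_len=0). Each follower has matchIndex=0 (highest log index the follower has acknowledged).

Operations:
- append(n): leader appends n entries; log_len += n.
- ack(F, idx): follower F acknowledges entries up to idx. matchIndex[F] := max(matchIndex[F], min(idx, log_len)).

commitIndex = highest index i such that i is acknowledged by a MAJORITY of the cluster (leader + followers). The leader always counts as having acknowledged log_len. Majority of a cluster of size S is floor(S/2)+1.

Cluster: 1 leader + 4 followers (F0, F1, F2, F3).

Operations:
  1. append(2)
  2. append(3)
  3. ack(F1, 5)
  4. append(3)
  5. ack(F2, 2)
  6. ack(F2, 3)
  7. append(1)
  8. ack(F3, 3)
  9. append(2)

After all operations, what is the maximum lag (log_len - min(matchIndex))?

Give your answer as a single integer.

Op 1: append 2 -> log_len=2
Op 2: append 3 -> log_len=5
Op 3: F1 acks idx 5 -> match: F0=0 F1=5 F2=0 F3=0; commitIndex=0
Op 4: append 3 -> log_len=8
Op 5: F2 acks idx 2 -> match: F0=0 F1=5 F2=2 F3=0; commitIndex=2
Op 6: F2 acks idx 3 -> match: F0=0 F1=5 F2=3 F3=0; commitIndex=3
Op 7: append 1 -> log_len=9
Op 8: F3 acks idx 3 -> match: F0=0 F1=5 F2=3 F3=3; commitIndex=3
Op 9: append 2 -> log_len=11

Answer: 11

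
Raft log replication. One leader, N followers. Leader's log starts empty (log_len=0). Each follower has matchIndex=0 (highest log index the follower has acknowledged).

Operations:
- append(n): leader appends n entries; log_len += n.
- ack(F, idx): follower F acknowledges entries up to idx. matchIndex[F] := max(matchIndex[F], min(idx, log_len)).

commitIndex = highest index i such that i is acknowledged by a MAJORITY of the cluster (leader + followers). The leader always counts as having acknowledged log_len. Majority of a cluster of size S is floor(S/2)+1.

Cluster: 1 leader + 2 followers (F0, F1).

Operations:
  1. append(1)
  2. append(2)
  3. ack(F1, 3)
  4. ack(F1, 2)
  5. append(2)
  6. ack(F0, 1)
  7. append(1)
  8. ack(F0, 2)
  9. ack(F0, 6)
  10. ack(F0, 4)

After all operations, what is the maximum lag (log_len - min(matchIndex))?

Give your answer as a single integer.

Op 1: append 1 -> log_len=1
Op 2: append 2 -> log_len=3
Op 3: F1 acks idx 3 -> match: F0=0 F1=3; commitIndex=3
Op 4: F1 acks idx 2 -> match: F0=0 F1=3; commitIndex=3
Op 5: append 2 -> log_len=5
Op 6: F0 acks idx 1 -> match: F0=1 F1=3; commitIndex=3
Op 7: append 1 -> log_len=6
Op 8: F0 acks idx 2 -> match: F0=2 F1=3; commitIndex=3
Op 9: F0 acks idx 6 -> match: F0=6 F1=3; commitIndex=6
Op 10: F0 acks idx 4 -> match: F0=6 F1=3; commitIndex=6

Answer: 3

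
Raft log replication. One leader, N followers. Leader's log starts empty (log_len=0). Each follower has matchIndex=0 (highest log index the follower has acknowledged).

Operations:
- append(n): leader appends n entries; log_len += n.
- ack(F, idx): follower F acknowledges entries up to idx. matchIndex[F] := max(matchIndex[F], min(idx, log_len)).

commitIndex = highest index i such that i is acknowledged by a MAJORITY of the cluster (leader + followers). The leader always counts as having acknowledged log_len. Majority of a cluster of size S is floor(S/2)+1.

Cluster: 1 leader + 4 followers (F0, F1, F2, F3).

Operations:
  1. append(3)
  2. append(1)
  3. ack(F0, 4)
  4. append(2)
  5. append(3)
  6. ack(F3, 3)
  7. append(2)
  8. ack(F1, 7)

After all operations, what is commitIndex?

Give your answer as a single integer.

Op 1: append 3 -> log_len=3
Op 2: append 1 -> log_len=4
Op 3: F0 acks idx 4 -> match: F0=4 F1=0 F2=0 F3=0; commitIndex=0
Op 4: append 2 -> log_len=6
Op 5: append 3 -> log_len=9
Op 6: F3 acks idx 3 -> match: F0=4 F1=0 F2=0 F3=3; commitIndex=3
Op 7: append 2 -> log_len=11
Op 8: F1 acks idx 7 -> match: F0=4 F1=7 F2=0 F3=3; commitIndex=4

Answer: 4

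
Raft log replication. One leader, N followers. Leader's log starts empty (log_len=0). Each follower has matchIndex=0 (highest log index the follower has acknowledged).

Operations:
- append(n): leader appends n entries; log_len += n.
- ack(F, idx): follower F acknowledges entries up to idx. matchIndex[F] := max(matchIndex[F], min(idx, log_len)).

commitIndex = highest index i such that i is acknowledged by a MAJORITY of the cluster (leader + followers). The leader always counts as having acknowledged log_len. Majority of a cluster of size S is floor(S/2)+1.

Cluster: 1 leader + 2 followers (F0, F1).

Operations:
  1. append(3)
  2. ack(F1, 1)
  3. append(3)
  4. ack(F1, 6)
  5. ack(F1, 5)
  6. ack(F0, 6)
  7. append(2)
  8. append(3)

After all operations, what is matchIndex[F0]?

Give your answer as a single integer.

Answer: 6

Derivation:
Op 1: append 3 -> log_len=3
Op 2: F1 acks idx 1 -> match: F0=0 F1=1; commitIndex=1
Op 3: append 3 -> log_len=6
Op 4: F1 acks idx 6 -> match: F0=0 F1=6; commitIndex=6
Op 5: F1 acks idx 5 -> match: F0=0 F1=6; commitIndex=6
Op 6: F0 acks idx 6 -> match: F0=6 F1=6; commitIndex=6
Op 7: append 2 -> log_len=8
Op 8: append 3 -> log_len=11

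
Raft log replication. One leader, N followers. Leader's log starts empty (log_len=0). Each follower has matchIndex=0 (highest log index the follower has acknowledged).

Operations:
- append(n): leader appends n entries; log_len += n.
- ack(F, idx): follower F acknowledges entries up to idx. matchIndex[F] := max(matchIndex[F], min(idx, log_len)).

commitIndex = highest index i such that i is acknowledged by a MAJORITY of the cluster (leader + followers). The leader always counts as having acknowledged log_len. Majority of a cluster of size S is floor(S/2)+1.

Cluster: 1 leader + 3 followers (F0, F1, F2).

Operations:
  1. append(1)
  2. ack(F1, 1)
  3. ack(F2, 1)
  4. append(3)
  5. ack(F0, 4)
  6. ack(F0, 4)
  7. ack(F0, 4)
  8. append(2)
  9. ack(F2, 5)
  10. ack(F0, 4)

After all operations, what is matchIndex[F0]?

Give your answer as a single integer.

Op 1: append 1 -> log_len=1
Op 2: F1 acks idx 1 -> match: F0=0 F1=1 F2=0; commitIndex=0
Op 3: F2 acks idx 1 -> match: F0=0 F1=1 F2=1; commitIndex=1
Op 4: append 3 -> log_len=4
Op 5: F0 acks idx 4 -> match: F0=4 F1=1 F2=1; commitIndex=1
Op 6: F0 acks idx 4 -> match: F0=4 F1=1 F2=1; commitIndex=1
Op 7: F0 acks idx 4 -> match: F0=4 F1=1 F2=1; commitIndex=1
Op 8: append 2 -> log_len=6
Op 9: F2 acks idx 5 -> match: F0=4 F1=1 F2=5; commitIndex=4
Op 10: F0 acks idx 4 -> match: F0=4 F1=1 F2=5; commitIndex=4

Answer: 4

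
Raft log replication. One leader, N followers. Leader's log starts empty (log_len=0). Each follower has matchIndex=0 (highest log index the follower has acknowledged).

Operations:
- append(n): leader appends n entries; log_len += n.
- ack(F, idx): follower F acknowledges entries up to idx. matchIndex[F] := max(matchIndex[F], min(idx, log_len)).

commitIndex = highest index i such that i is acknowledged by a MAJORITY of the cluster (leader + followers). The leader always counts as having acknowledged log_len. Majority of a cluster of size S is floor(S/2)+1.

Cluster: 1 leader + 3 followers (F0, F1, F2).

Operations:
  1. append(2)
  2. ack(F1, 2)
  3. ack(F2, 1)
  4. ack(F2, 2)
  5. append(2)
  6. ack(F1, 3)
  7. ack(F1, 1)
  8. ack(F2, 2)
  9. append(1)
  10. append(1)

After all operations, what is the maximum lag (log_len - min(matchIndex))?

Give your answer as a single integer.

Op 1: append 2 -> log_len=2
Op 2: F1 acks idx 2 -> match: F0=0 F1=2 F2=0; commitIndex=0
Op 3: F2 acks idx 1 -> match: F0=0 F1=2 F2=1; commitIndex=1
Op 4: F2 acks idx 2 -> match: F0=0 F1=2 F2=2; commitIndex=2
Op 5: append 2 -> log_len=4
Op 6: F1 acks idx 3 -> match: F0=0 F1=3 F2=2; commitIndex=2
Op 7: F1 acks idx 1 -> match: F0=0 F1=3 F2=2; commitIndex=2
Op 8: F2 acks idx 2 -> match: F0=0 F1=3 F2=2; commitIndex=2
Op 9: append 1 -> log_len=5
Op 10: append 1 -> log_len=6

Answer: 6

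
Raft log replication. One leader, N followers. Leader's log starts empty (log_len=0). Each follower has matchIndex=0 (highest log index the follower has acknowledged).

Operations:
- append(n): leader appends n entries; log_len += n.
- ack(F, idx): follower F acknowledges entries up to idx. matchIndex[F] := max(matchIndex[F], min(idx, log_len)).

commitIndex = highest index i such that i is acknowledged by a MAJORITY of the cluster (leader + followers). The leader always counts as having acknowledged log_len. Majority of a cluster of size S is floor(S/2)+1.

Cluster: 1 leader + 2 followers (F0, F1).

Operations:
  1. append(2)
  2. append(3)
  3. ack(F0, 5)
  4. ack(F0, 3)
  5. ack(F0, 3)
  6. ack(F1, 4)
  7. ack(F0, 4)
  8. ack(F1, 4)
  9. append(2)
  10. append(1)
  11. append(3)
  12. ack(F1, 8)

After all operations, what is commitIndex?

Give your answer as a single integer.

Answer: 8

Derivation:
Op 1: append 2 -> log_len=2
Op 2: append 3 -> log_len=5
Op 3: F0 acks idx 5 -> match: F0=5 F1=0; commitIndex=5
Op 4: F0 acks idx 3 -> match: F0=5 F1=0; commitIndex=5
Op 5: F0 acks idx 3 -> match: F0=5 F1=0; commitIndex=5
Op 6: F1 acks idx 4 -> match: F0=5 F1=4; commitIndex=5
Op 7: F0 acks idx 4 -> match: F0=5 F1=4; commitIndex=5
Op 8: F1 acks idx 4 -> match: F0=5 F1=4; commitIndex=5
Op 9: append 2 -> log_len=7
Op 10: append 1 -> log_len=8
Op 11: append 3 -> log_len=11
Op 12: F1 acks idx 8 -> match: F0=5 F1=8; commitIndex=8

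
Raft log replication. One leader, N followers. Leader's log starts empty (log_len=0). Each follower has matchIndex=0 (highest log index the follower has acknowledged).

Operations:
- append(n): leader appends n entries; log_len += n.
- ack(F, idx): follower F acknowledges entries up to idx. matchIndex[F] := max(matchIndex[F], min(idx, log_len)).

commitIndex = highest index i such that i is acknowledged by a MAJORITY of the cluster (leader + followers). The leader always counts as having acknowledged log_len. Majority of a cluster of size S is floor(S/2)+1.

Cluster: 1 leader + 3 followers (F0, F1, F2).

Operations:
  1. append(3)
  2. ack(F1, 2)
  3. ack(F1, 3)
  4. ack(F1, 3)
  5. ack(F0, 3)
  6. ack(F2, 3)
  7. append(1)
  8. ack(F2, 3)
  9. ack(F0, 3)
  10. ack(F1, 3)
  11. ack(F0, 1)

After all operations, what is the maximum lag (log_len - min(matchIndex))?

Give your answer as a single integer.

Answer: 1

Derivation:
Op 1: append 3 -> log_len=3
Op 2: F1 acks idx 2 -> match: F0=0 F1=2 F2=0; commitIndex=0
Op 3: F1 acks idx 3 -> match: F0=0 F1=3 F2=0; commitIndex=0
Op 4: F1 acks idx 3 -> match: F0=0 F1=3 F2=0; commitIndex=0
Op 5: F0 acks idx 3 -> match: F0=3 F1=3 F2=0; commitIndex=3
Op 6: F2 acks idx 3 -> match: F0=3 F1=3 F2=3; commitIndex=3
Op 7: append 1 -> log_len=4
Op 8: F2 acks idx 3 -> match: F0=3 F1=3 F2=3; commitIndex=3
Op 9: F0 acks idx 3 -> match: F0=3 F1=3 F2=3; commitIndex=3
Op 10: F1 acks idx 3 -> match: F0=3 F1=3 F2=3; commitIndex=3
Op 11: F0 acks idx 1 -> match: F0=3 F1=3 F2=3; commitIndex=3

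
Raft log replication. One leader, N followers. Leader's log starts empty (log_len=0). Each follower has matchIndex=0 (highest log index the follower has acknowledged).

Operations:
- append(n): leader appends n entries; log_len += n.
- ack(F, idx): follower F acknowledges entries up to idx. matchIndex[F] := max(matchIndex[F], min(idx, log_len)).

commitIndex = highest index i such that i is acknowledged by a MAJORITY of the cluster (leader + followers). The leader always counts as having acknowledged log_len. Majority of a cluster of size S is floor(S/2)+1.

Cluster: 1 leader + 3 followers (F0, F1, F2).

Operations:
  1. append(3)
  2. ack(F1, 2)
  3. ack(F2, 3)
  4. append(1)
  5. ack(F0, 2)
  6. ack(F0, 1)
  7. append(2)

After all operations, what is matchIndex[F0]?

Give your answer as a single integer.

Answer: 2

Derivation:
Op 1: append 3 -> log_len=3
Op 2: F1 acks idx 2 -> match: F0=0 F1=2 F2=0; commitIndex=0
Op 3: F2 acks idx 3 -> match: F0=0 F1=2 F2=3; commitIndex=2
Op 4: append 1 -> log_len=4
Op 5: F0 acks idx 2 -> match: F0=2 F1=2 F2=3; commitIndex=2
Op 6: F0 acks idx 1 -> match: F0=2 F1=2 F2=3; commitIndex=2
Op 7: append 2 -> log_len=6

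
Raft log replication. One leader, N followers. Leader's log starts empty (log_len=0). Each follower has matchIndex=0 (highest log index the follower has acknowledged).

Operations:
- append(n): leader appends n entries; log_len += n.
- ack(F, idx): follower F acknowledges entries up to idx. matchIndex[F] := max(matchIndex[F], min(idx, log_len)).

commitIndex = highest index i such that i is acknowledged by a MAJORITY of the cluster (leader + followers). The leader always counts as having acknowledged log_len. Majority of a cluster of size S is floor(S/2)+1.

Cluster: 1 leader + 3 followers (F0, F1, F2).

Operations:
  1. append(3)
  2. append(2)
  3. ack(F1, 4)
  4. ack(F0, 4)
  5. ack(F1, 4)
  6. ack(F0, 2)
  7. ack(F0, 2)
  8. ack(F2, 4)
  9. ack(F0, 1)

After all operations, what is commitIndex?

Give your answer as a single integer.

Op 1: append 3 -> log_len=3
Op 2: append 2 -> log_len=5
Op 3: F1 acks idx 4 -> match: F0=0 F1=4 F2=0; commitIndex=0
Op 4: F0 acks idx 4 -> match: F0=4 F1=4 F2=0; commitIndex=4
Op 5: F1 acks idx 4 -> match: F0=4 F1=4 F2=0; commitIndex=4
Op 6: F0 acks idx 2 -> match: F0=4 F1=4 F2=0; commitIndex=4
Op 7: F0 acks idx 2 -> match: F0=4 F1=4 F2=0; commitIndex=4
Op 8: F2 acks idx 4 -> match: F0=4 F1=4 F2=4; commitIndex=4
Op 9: F0 acks idx 1 -> match: F0=4 F1=4 F2=4; commitIndex=4

Answer: 4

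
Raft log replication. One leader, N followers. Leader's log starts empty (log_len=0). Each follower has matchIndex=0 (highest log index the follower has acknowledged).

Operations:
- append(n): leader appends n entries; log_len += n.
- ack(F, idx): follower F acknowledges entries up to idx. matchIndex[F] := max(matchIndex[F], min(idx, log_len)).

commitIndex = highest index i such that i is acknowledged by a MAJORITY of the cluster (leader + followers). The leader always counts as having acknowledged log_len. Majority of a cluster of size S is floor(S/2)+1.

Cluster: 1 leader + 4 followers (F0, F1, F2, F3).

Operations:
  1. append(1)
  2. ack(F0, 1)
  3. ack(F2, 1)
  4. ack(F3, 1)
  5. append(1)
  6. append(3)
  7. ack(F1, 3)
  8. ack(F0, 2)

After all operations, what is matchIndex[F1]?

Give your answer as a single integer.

Op 1: append 1 -> log_len=1
Op 2: F0 acks idx 1 -> match: F0=1 F1=0 F2=0 F3=0; commitIndex=0
Op 3: F2 acks idx 1 -> match: F0=1 F1=0 F2=1 F3=0; commitIndex=1
Op 4: F3 acks idx 1 -> match: F0=1 F1=0 F2=1 F3=1; commitIndex=1
Op 5: append 1 -> log_len=2
Op 6: append 3 -> log_len=5
Op 7: F1 acks idx 3 -> match: F0=1 F1=3 F2=1 F3=1; commitIndex=1
Op 8: F0 acks idx 2 -> match: F0=2 F1=3 F2=1 F3=1; commitIndex=2

Answer: 3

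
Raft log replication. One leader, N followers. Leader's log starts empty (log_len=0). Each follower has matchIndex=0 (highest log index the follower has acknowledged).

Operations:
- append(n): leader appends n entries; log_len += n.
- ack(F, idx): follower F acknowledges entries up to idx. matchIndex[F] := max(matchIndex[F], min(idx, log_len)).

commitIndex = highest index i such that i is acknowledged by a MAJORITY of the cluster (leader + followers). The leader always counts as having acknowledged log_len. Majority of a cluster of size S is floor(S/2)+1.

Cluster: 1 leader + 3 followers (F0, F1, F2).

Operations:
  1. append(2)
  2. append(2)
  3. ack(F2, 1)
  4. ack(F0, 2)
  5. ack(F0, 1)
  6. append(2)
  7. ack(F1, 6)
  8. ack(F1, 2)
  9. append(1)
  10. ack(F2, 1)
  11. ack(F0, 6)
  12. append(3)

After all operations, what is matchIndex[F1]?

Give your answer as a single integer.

Op 1: append 2 -> log_len=2
Op 2: append 2 -> log_len=4
Op 3: F2 acks idx 1 -> match: F0=0 F1=0 F2=1; commitIndex=0
Op 4: F0 acks idx 2 -> match: F0=2 F1=0 F2=1; commitIndex=1
Op 5: F0 acks idx 1 -> match: F0=2 F1=0 F2=1; commitIndex=1
Op 6: append 2 -> log_len=6
Op 7: F1 acks idx 6 -> match: F0=2 F1=6 F2=1; commitIndex=2
Op 8: F1 acks idx 2 -> match: F0=2 F1=6 F2=1; commitIndex=2
Op 9: append 1 -> log_len=7
Op 10: F2 acks idx 1 -> match: F0=2 F1=6 F2=1; commitIndex=2
Op 11: F0 acks idx 6 -> match: F0=6 F1=6 F2=1; commitIndex=6
Op 12: append 3 -> log_len=10

Answer: 6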